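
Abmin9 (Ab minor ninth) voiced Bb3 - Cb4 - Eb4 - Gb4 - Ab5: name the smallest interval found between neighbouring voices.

minor second

Adjacent intervals: Bb3→Cb4 = minor second; Cb4→Eb4 = major third; Eb4→Gb4 = minor third; Gb4→Ab5 = major ninth.
The smallest is Bb3 to Cb4, a minor second (1 semitone).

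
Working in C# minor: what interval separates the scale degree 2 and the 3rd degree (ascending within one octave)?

The scale runs C# D# E F# G# A B.
Scale degree 2 = D#; degree 3 = E.
2 letter names make it a second; at 1 semitone (a half step narrower than major) the quality is minor.

minor second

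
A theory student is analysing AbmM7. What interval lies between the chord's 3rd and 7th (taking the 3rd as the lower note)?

augmented fifth

Ab minor-major seventh: Ab Cb Eb G.
3rd = Cb; 7th = G.
5 letter names make it a fifth; at 8 semitones (a half step wider than perfect) the quality is augmented.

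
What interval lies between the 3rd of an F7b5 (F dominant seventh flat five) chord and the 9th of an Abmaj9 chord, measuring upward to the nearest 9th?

The 3rd of F7b5 (F dominant seventh flat five) is A; the 9th of Abmaj9 is Bb.
From A to Bb: 1 semitone over a second = minor.

minor 2nd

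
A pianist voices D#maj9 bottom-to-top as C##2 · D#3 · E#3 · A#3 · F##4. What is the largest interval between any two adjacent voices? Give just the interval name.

minor ninth

Adjacent intervals: C##2→D#3 = minor ninth; D#3→E#3 = major second; E#3→A#3 = perfect fourth; A#3→F##4 = major sixth.
The largest is C##2 to D#3, a minor ninth (13 semitones).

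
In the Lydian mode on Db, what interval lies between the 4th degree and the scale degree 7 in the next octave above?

perfect eleventh

Spelling the Lydian mode on Db: Db Eb F G Ab Bb C.
The 4th degree is G and the 7th scale degree (up an octave) is C.
G up to C spans 11 letter names and 17 semitones — a perfect eleventh.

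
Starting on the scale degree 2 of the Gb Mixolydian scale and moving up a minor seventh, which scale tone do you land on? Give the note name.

The scale is Gb Ab Bb Cb Db Eb Fb.
The scale degree 2 is Ab; a minor seventh above that is Gb — scale degree 1.

Gb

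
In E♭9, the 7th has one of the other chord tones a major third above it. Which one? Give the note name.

F

Spelling the chord: E♭ G B♭ D♭ F.
The 7th is D♭. A major third above D♭ is F.
F is the chord's 9th.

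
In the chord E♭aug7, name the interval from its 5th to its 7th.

E♭7#5 (E♭ augmented seventh): E♭, G, B, D♭.
5th = B; 7th = D♭.
From B to D♭: 2 semitones over a third = diminished.

diminished third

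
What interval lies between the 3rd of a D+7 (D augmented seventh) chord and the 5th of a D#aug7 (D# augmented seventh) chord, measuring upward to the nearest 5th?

augmented third

The 3rd of D+7 (D augmented seventh) is F#; the 5th of D#aug7 (D# augmented seventh) is A##.
3 letter names make it a third; at 5 semitones (a half step wider than major) the quality is augmented.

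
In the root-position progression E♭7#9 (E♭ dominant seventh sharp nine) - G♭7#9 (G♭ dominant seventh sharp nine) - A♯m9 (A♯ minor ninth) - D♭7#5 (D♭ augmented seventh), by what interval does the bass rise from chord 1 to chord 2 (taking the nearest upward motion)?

The roots are E♭ and G♭.
From E♭ to G♭: 3 semitones over a third = minor.

minor third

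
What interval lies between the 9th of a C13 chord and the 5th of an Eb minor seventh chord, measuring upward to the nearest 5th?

C13 has D as its 9th, and Eb minor seventh has Bb as its 5th.
From D to Bb: 8 semitones over a sixth = minor.

minor sixth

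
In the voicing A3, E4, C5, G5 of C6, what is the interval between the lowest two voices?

perfect fifth

Those voices are A3 and E4.
A up to E spans 5 letter names and 7 semitones — a perfect fifth.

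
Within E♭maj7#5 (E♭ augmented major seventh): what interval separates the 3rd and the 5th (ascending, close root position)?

The chord tones of E♭ augmented major seventh are E♭ G B D.
That puts G below B.
G up to B spans 3 letter names and 4 semitones — a major third.

major third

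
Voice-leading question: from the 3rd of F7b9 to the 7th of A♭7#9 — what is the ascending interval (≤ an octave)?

The 3rd of F7b9 is A; the 7th of A♭7#9 is G♭.
A up to G♭ is 9 semitones, a whole step narrower than a major seventh, so the interval is diminished.

diminished seventh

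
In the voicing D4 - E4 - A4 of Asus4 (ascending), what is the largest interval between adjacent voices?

perfect fourth

Adjacent intervals: D4→E4 = major second; E4→A4 = perfect fourth.
The largest is E4 to A4, a perfect fourth (5 semitones).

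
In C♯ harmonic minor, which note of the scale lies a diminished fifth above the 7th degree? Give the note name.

F#

The scale is C♯ D♯ E F♯ G♯ A B♯.
The 7th degree is B♯; a diminished fifth above that is F♯ — scale degree 4.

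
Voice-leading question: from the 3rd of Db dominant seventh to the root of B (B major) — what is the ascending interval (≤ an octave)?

The 3rd of Db dominant seventh is F; the root of B (B major) is B.
4 letter names make it a fourth; at 6 semitones (a half step wider than perfect) the quality is augmented.

A4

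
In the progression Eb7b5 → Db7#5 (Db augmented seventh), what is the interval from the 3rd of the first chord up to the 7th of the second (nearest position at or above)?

d4

Eb7b5 has G as its 3rd, and Db7#5 (Db augmented seventh) has Cb as its 7th.
From G to Cb: 4 semitones over a fourth = diminished.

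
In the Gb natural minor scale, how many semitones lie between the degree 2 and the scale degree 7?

The scale is Gb Ab Bbb Cb Db Ebb Fb.
Ab up to Fb is a minor sixth — 8 semitones.

8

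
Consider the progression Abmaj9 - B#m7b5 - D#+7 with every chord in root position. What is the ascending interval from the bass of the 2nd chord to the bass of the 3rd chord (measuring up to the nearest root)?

The roots are B# and D#.
B# up to D# is 3 semitones, a half step narrower than a major third, so the interval is minor.

minor third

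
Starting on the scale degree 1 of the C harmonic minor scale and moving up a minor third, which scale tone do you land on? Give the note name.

The scale is C D E♭ F G A♭ B.
The scale degree 1 is C; a minor third above that is E♭ — scale degree 3.

Eb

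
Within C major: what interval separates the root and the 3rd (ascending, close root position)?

Cmaj is spelled C E G.
The root is C and the 3rd is E.
From C to E is 4 semitones, exactly the major third.

major 3rd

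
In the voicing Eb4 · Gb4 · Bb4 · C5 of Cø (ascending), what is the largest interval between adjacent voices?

Adjacent intervals: Eb4→Gb4 = minor third; Gb4→Bb4 = major third; Bb4→C5 = major second.
The largest is Gb4 to Bb4, a major third (4 semitones).

M3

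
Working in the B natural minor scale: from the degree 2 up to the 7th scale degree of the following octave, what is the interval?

minor 13th

The scale runs B C# D E F# G A.
The degree 2 is C# and the scale degree 7 (up an octave) is A.
13 letter names make it a thirteenth; at 20 semitones (a half step narrower than major) the quality is minor.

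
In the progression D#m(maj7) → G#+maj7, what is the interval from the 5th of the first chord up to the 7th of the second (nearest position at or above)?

D#m(maj7) has A# as its 5th, and G#+maj7 has F## as its 7th.
A# up to F## spans 6 letter names and 9 semitones — a major sixth.

major 6th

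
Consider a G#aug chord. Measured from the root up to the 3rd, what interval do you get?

G#+ is spelled G#, B#, D##.
That puts G# below B#.
G# up to B# spans 3 letter names and 4 semitones — a major third.

major 3rd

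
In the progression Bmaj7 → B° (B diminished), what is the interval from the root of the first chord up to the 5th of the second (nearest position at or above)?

The root of Bmaj7 is B; the 5th of B° (B diminished) is F.
B up to F is 6 semitones, a half step narrower than a perfect fifth, so the interval is diminished.

d5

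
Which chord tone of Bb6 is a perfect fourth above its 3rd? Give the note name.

G

Spelling the chord: Bb–D–F–G.
The 3rd is D. A perfect fourth above D is G.
G is the chord's 6th.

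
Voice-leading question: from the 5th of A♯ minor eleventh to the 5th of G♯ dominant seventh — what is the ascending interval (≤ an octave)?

The 5th of A♯ minor eleventh is E♯; the 5th of G♯ dominant seventh is D♯.
7 letter names make it a seventh; at 10 semitones (a half step narrower than major) the quality is minor.

minor 7th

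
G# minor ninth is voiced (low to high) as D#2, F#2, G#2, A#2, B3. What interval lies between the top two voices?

Those voices are A#2 and B3.
From A# to B: 13 semitones over a ninth = minor.

minor ninth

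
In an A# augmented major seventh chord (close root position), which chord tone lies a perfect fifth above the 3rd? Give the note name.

A#maj7#5: A#–C##–E##–G##.
The 3rd is C##. A perfect fifth above C## is G##.
G## is the chord's 7th.

G##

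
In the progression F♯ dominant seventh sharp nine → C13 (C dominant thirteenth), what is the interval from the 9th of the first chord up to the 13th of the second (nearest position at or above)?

F♯ dominant seventh sharp nine has G𝄪 as its 9th, and C13 (C dominant thirteenth) has A as its 13th.
G𝄪 up to A is 0 semitones, a whole step narrower than a major second, so the interval is diminished.

diminished 2nd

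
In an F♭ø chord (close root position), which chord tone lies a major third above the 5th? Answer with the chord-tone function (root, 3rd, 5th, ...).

7th

The chord tones of F♭ half-diminished seventh are F♭, A𝄫, C𝄫, E𝄫.
The 5th is C𝄫. A major third above C𝄫 is E𝄫.
E𝄫 is the chord's 7th.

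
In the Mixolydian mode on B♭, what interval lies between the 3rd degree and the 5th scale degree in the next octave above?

The scale runs B♭ C D E♭ F G A♭.
3rd degree = D; scale degree 5 (up an octave) = F.
10 letter names make it a tenth; at 15 semitones (a half step narrower than major) the quality is minor.

minor tenth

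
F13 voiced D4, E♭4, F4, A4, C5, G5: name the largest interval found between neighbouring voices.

P5

Adjacent intervals: D4→E♭4 = minor second; E♭4→F4 = major second; F4→A4 = major third; A4→C5 = minor third; C5→G5 = perfect fifth.
The largest is C5 to G5, a perfect fifth (7 semitones).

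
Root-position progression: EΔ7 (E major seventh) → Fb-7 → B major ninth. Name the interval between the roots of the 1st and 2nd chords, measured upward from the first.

The roots are E and Fb.
E up to Fb is 0 semitones, a whole step narrower than a major second, so the interval is diminished.

diminished second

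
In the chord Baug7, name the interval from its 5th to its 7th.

d3

Spelling the chord: B D# F## A.
That puts F## below A.
3 letter names make it a third; at 2 semitones (a whole step narrower than major) the quality is diminished.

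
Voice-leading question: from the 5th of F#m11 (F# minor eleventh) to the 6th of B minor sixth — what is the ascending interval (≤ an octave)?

F#m11 (F# minor eleventh) has C# as its 5th, and B minor sixth has G# as its 6th.
From C# to G# is 7 semitones, exactly the perfect fifth.

P5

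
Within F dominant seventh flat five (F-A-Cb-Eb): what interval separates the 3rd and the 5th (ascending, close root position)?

diminished third

That puts A below Cb.
A up to Cb is 2 semitones, a whole step narrower than a major third, so the interval is diminished.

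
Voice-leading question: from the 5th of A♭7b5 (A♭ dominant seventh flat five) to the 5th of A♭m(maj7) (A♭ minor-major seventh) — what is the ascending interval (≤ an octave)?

augmented unison

The 5th of A♭7b5 (A♭ dominant seventh flat five) is E𝄫; the 5th of A♭m(maj7) (A♭ minor-major seventh) is E♭.
E𝄫 up to E♭ is 1 semitone, a half step wider than a perfect unison, so the interval is augmented.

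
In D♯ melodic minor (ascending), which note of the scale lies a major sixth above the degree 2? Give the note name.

C##

The scale is D♯ E♯ F♯ G♯ A♯ B♯ C𝄪.
The degree 2 is E♯; a major sixth above that is C𝄪 — scale degree 7.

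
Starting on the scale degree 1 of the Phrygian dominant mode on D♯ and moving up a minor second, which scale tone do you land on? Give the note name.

E

The scale is D♯ E F𝄪 G♯ A♯ B C♯.
The scale degree 1 is D♯; a minor second above that is E — scale degree 2.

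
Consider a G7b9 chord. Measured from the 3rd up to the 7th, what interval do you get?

d5

Spelling the chord: G B D F Ab.
3rd = B; 7th = F.
From B to F: 6 semitones over a fifth = diminished.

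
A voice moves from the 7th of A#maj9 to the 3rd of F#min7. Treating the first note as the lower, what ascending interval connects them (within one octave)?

diminished second

A#maj9 has G## as its 7th, and F#min7 has A as its 3rd.
2 letter names make it a second; at 0 semitones (a whole step narrower than major) the quality is diminished.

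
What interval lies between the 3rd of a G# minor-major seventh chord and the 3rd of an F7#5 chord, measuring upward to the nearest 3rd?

m7

G# minor-major seventh has B as its 3rd, and F7#5 has A as its 3rd.
7 letter names make it a seventh; at 10 semitones (a half step narrower than major) the quality is minor.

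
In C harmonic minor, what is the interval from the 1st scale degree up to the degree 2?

major second

The scale runs C D Eb F G Ab B.
That puts C below D.
Counting 2 letters and 2 half steps from C gives a major second.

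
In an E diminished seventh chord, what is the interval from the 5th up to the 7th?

minor third

E°7: E–G–Bb–Db.
That puts Bb below Db.
Bb up to Db is 3 semitones, a half step narrower than a major third, so the interval is minor.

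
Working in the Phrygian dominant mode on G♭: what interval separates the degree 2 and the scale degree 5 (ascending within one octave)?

Spelling the Phrygian dominant mode on G♭: G♭ A𝄫 B♭ C♭ D♭ E𝄫 F♭.
So we need the interval from A𝄫 up to D♭.
From A𝄫 to D♭: 6 semitones over a fourth = augmented.

augmented fourth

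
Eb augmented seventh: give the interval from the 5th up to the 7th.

diminished third

The chord tones of Eb7#5 are Eb G B Db.
The 5th is B and the 7th is Db.
B up to Db is 2 semitones, a whole step narrower than a major third, so the interval is diminished.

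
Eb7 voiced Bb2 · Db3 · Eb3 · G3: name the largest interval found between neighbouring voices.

Adjacent intervals: Bb2→Db3 = minor third; Db3→Eb3 = major second; Eb3→G3 = major third.
The largest is Eb3 to G3, a major third (4 semitones).

major third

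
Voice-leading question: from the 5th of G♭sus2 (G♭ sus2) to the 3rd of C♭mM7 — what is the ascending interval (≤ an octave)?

G♭sus2 (G♭ sus2) has D♭ as its 5th, and C♭mM7 has E𝄫 as its 3rd.
2 letter names make it a second; at 1 semitone (a half step narrower than major) the quality is minor.

m2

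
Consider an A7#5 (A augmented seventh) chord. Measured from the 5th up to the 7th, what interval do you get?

d3

Aaug7 (A augmented seventh) is spelled A C# E# G.
That puts E# below G.
From E# to G: 2 semitones over a third = diminished.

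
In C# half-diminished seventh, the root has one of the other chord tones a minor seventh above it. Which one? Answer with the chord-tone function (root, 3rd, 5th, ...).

7th

C#ø7 is spelled C# E G B.
The root is C#. A minor seventh above C# is B.
B is the chord's 7th.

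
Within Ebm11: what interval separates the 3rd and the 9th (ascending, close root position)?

major seventh

The chord tones of Ebm11 (Eb minor eleventh) are Eb Gb Bb Db F Ab.
3rd = Gb; 9th = F.
Counting 7 letters and 11 half steps from Gb gives a major seventh.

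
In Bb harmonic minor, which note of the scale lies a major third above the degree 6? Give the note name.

Bb

The scale is Bb C Db Eb F Gb A.
The degree 6 is Gb; a major third above that is Bb — scale degree 1.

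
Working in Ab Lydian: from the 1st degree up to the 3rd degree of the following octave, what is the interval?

The scale runs Ab Bb C D Eb F G.
The 1st degree is Ab and the 3rd scale degree (up an octave) is C.
Ab up to C spans 10 letter names and 16 semitones — a major tenth.

major tenth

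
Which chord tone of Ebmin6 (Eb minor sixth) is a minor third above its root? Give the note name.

Ebmin6: Eb–Gb–Bb–C.
The root is Eb. A minor third above Eb is Gb.
Gb is the chord's 3rd.

Gb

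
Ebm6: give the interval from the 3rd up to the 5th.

Spelling the chord: Eb–Gb–Bb–C.
That puts Gb below Bb.
From Gb to Bb is 4 semitones, exactly the major third.

M3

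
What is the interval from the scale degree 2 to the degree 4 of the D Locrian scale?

major third

The scale runs D Eb F G Ab Bb C.
The scale degree 2 is Eb and the degree 4 is G.
Eb up to G spans 3 letter names and 4 semitones — a major third.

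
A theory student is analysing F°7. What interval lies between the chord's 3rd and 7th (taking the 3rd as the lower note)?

diminished fifth

F°7 is spelled F–Ab–Cb–Ebb.
The 3rd is Ab and the 7th is Ebb.
5 letter names make it a fifth; at 6 semitones (a half step narrower than perfect) the quality is diminished.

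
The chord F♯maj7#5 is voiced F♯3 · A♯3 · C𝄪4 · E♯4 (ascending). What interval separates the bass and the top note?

major seventh

The outer voices are F♯3 and E♯4.
From F♯ to E♯ is 11 semitones, exactly the major seventh.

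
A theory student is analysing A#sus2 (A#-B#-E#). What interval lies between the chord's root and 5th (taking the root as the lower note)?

That puts A# below E#.
Counting 5 letters and 7 half steps from A# gives a perfect fifth.

perfect fifth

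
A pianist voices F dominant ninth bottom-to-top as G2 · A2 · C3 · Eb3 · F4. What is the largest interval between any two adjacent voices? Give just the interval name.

Adjacent intervals: G2→A2 = major second; A2→C3 = minor third; C3→Eb3 = minor third; Eb3→F4 = major ninth.
The largest is Eb3 to F4, a major ninth (14 semitones).

major ninth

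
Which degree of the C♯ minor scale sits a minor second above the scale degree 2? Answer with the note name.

The scale is C♯ D♯ E F♯ G♯ A B.
The scale degree 2 is D♯; a minor second above that is E — scale degree 3.

E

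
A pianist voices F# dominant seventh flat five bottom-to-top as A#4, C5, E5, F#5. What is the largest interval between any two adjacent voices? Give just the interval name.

major third

Adjacent intervals: A#4→C5 = diminished third; C5→E5 = major third; E5→F#5 = major second.
The largest is C5 to E5, a major third (4 semitones).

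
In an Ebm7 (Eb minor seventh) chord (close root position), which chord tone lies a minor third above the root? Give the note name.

The chord tones of Ebm7 (Eb minor seventh) are Eb Gb Bb Db.
The root is Eb. A minor third above Eb is Gb.
Gb is the chord's 3rd.

Gb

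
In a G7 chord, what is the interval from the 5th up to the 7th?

minor third

G dominant seventh: G, B, D, F.
So we need the interval from D up to F.
3 letter names make it a third; at 3 semitones (a half step narrower than major) the quality is minor.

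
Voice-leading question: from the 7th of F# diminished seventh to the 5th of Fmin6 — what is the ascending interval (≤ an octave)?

F# diminished seventh has Eb as its 7th, and Fmin6 has C as its 5th.
Eb up to C spans 6 letter names and 9 semitones — a major sixth.

major sixth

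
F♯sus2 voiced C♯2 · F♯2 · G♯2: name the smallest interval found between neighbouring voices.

M2

Adjacent intervals: C♯2→F♯2 = perfect fourth; F♯2→G♯2 = major second.
The smallest is F♯2 to G♯2, a major second (2 semitones).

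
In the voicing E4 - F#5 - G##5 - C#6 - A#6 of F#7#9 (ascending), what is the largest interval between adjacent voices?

major ninth

Adjacent intervals: E4→F#5 = major ninth; F#5→G##5 = augmented second; G##5→C#6 = diminished fourth; C#6→A#6 = major sixth.
The largest is E4 to F#5, a major ninth (14 semitones).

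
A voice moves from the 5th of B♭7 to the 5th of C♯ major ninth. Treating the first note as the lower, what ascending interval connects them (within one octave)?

The 5th of B♭7 is F; the 5th of C♯ major ninth is G♯.
2 letter names make it a second; at 3 semitones (a half step wider than major) the quality is augmented.

augmented second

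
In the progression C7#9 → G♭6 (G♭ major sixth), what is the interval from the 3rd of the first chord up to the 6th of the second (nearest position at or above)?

C7#9 has E as its 3rd, and G♭6 (G♭ major sixth) has E♭ as its 6th.
From E to E♭: 11 semitones over an octave = diminished.

diminished 8th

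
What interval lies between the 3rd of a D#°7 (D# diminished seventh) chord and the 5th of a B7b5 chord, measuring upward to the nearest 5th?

diminished octave

The 3rd of D#°7 (D# diminished seventh) is F#; the 5th of B7b5 is F.
8 letter names make it an octave; at 11 semitones (a half step narrower than perfect) the quality is diminished.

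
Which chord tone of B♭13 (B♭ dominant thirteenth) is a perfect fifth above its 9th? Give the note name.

G

B♭13 (B♭ dominant thirteenth): B♭ D F A♭ C G.
The 9th is C. A perfect fifth above C is G.
G is the chord's 13th.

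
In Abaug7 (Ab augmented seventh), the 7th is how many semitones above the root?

10

The chord tones of Ab+7 (Ab augmented seventh) are Ab C E Gb.
Ab to Gb is a minor seventh: 10 semitones.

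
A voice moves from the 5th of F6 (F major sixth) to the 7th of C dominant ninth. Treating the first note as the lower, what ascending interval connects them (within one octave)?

The 5th of F6 (F major sixth) is C; the 7th of C dominant ninth is B♭.
From C to B♭: 10 semitones over a seventh = minor.

minor seventh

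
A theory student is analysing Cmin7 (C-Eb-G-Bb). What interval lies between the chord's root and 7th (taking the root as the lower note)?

Root = C; 7th = Bb.
From C to Bb: 10 semitones over a seventh = minor.

minor seventh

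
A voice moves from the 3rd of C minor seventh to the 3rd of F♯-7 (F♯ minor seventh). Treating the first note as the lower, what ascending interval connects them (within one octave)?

C minor seventh has E♭ as its 3rd, and F♯-7 (F♯ minor seventh) has A as its 3rd.
E♭ up to A is 6 semitones, a half step wider than a perfect fourth, so the interval is augmented.

augmented fourth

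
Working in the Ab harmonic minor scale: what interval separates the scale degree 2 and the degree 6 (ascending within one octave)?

Ab harmonic minor: Ab Bb Cb Db Eb Fb G.
So we need the interval from Bb up to Fb.
Bb up to Fb is 6 semitones, a half step narrower than a perfect fifth, so the interval is diminished.

diminished fifth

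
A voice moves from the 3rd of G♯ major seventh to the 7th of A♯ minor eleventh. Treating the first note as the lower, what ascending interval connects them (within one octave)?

The 3rd of G♯ major seventh is B♯; the 7th of A♯ minor eleventh is G♯.
From B♯ to G♯: 8 semitones over a sixth = minor.

minor sixth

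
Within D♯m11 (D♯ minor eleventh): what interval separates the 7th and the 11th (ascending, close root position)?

The chord tones of D♯m11 (D♯ minor eleventh) are D♯, F♯, A♯, C♯, E♯, G♯.
So we need the interval from C♯ up to G♯.
Counting 5 letters and 7 half steps from C♯ gives a perfect fifth.

perfect fifth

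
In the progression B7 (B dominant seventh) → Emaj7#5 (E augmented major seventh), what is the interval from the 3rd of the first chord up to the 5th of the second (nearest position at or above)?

The 3rd of B7 (B dominant seventh) is D#; the 5th of Emaj7#5 (E augmented major seventh) is B#.
From D# to B# is 9 semitones, exactly the major sixth.

M6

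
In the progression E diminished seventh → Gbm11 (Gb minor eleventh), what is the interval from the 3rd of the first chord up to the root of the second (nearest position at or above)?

E diminished seventh has G as its 3rd, and Gbm11 (Gb minor eleventh) has Gb as its root.
G up to Gb is 11 semitones, a half step narrower than a perfect octave, so the interval is diminished.

d8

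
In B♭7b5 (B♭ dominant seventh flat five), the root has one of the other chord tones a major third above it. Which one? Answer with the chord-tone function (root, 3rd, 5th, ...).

B♭7b5: B♭ D F♭ A♭.
The root is B♭. A major third above B♭ is D.
D is the chord's 3rd.

3rd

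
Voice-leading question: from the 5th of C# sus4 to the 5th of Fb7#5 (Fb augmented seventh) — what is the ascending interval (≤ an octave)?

diminished fourth

C# sus4 has G# as its 5th, and Fb7#5 (Fb augmented seventh) has C as its 5th.
From G# to C: 4 semitones over a fourth = diminished.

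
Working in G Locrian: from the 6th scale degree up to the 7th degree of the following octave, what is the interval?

Spelling G Locrian: G Ab Bb C Db Eb F.
So we need the interval from Eb up to F.
Counting 9 letters and 14 half steps from Eb gives a major ninth.

major ninth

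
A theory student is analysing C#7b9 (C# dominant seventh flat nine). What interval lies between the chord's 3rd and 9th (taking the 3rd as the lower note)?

diminished seventh

Spelling the chord: C#–E#–G#–B–D.
3rd = E#; 9th = D.
7 letter names make it a seventh; at 9 semitones (a whole step narrower than major) the quality is diminished.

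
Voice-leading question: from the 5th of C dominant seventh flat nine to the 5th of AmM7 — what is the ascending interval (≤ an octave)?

major sixth

C dominant seventh flat nine has G as its 5th, and AmM7 has E as its 5th.
Counting 6 letters and 9 half steps from G gives a major sixth.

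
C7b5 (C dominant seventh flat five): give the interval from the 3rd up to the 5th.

diminished 3rd

C dominant seventh flat five is spelled C E Gb Bb.
The 3rd is E and the 5th is Gb.
From E to Gb: 2 semitones over a third = diminished.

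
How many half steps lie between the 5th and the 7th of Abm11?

3

Ab minor eleventh is spelled Ab-Cb-Eb-Gb-Bb-Db.
Eb to Gb is a minor third: 3 semitones.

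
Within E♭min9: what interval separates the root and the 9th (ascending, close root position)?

major ninth

E♭ minor ninth is spelled E♭ G♭ B♭ D♭ F.
So we need the interval from E♭ up to F.
E♭ up to F spans 9 letter names and 14 semitones — a major ninth.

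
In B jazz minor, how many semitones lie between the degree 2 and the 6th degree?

The scale is B C# D E F# G# A#.
C# up to G# is a perfect fifth — 7 semitones.

7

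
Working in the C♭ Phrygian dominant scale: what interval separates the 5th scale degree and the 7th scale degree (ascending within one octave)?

m3

The scale runs C♭ D𝄫 E♭ F♭ G♭ A𝄫 B𝄫.
The 5th scale degree is G♭ and the 7th degree is B𝄫.
3 letter names make it a third; at 3 semitones (a half step narrower than major) the quality is minor.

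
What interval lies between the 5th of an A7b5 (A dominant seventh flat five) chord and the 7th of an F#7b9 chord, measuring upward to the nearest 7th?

The 5th of A7b5 (A dominant seventh flat five) is Eb; the 7th of F#7b9 is E.
From Eb to E: 1 semitone over a unison = augmented.

augmented unison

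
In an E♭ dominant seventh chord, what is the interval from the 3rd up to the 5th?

Spelling the chord: E♭ G B♭ D♭.
That puts G below B♭.
From G to B♭: 3 semitones over a third = minor.

minor third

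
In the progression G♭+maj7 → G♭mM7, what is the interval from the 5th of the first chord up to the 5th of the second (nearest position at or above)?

The 5th of G♭+maj7 is D; the 5th of G♭mM7 is D♭.
8 letter names make it an octave; at 11 semitones (a half step narrower than perfect) the quality is diminished.

diminished octave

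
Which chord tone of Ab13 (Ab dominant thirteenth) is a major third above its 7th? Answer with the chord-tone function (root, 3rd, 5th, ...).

Ab13 (Ab dominant thirteenth): Ab, C, Eb, Gb, Bb, F.
The 7th is Gb. A major third above Gb is Bb.
Bb is the chord's 9th.

9th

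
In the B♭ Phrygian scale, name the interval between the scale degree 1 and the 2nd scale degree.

minor second

The scale runs B♭ C♭ D♭ E♭ F G♭ A♭.
Scale degree 1 = B♭; 2nd degree = C♭.
2 letter names make it a second; at 1 semitone (a half step narrower than major) the quality is minor.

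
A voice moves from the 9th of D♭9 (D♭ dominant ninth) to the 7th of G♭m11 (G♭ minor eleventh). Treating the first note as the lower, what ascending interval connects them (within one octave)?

D♭9 (D♭ dominant ninth) has E♭ as its 9th, and G♭m11 (G♭ minor eleventh) has F♭ as its 7th.
E♭ up to F♭ is 1 semitone, a half step narrower than a major second, so the interval is minor.

minor second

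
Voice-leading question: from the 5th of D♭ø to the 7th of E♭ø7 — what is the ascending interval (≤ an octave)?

D♭ø has A𝄫 as its 5th, and E♭ø7 has D♭ as its 7th.
From A𝄫 to D♭: 6 semitones over a fourth = augmented.

augmented fourth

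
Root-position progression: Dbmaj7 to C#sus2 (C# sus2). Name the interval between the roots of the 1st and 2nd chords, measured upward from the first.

augmented seventh

The roots are Db and C#.
From Db to C#: 12 semitones over a seventh = augmented.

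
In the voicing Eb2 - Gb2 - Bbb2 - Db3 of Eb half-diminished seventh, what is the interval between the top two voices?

M3

Those voices are Bbb2 and Db3.
Bbb up to Db spans 3 letter names and 4 semitones — a major third.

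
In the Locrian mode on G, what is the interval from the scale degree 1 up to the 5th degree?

diminished fifth

Spelling the Locrian mode on G: G Ab Bb C Db Eb F.
The scale degree 1 is G and the scale degree 5 is Db.
5 letter names make it a fifth; at 6 semitones (a half step narrower than perfect) the quality is diminished.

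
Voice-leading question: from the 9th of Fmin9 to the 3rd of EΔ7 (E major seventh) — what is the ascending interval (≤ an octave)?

augmented unison

The 9th of Fmin9 is G; the 3rd of EΔ7 (E major seventh) is G#.
1 letter names make it a unison; at 1 semitone (a half step wider than perfect) the quality is augmented.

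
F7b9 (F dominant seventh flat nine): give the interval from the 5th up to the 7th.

F7b9 is spelled F A C Eb Gb.
The 5th is C and the 7th is Eb.
3 letter names make it a third; at 3 semitones (a half step narrower than major) the quality is minor.

minor third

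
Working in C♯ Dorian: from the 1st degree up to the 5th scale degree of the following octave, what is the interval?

perfect 12th

Spelling C♯ Dorian: C♯ D♯ E F♯ G♯ A♯ B.
The 1st degree is C♯ and the degree 5 (up an octave) is G♯.
C♯ up to G♯ spans 12 letter names and 19 semitones — a perfect twelfth.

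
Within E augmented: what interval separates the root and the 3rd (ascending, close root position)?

major third

Spelling the chord: E-G♯-B♯.
So we need the interval from E up to G♯.
From E to G♯ is 4 semitones, exactly the major third.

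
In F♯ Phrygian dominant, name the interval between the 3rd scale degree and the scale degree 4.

m2

F♯ phrygian dominant: F♯ G A♯ B C♯ D E.
That puts A♯ below B.
2 letter names make it a second; at 1 semitone (a half step narrower than major) the quality is minor.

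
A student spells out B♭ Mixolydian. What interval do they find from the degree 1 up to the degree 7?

B♭ mixolydian: B♭ C D E♭ F G A♭.
So we need the interval from B♭ up to A♭.
B♭ up to A♭ is 10 semitones, a half step narrower than a major seventh, so the interval is minor.

minor seventh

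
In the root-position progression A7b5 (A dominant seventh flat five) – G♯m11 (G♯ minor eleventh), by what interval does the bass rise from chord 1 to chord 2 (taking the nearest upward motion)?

major 7th

The roots are A and G♯.
Counting 7 letters and 11 half steps from A gives a major seventh.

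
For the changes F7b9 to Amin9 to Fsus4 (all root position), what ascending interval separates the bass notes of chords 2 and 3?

The roots are A and F.
A up to F is 8 semitones, a half step narrower than a major sixth, so the interval is minor.

minor sixth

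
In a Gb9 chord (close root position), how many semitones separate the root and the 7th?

10

Gb9 (Gb dominant ninth) is spelled Gb Bb Db Fb Ab.
Gb to Fb is a minor seventh: 10 semitones.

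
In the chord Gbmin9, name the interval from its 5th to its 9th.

P5

The chord tones of Gb minor ninth are Gb-Bbb-Db-Fb-Ab.
5th = Db; 9th = Ab.
Db up to Ab spans 5 letter names and 7 semitones — a perfect fifth.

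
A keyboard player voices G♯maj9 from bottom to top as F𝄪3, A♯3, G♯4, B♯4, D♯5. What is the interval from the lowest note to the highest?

minor 13th

The outer voices are F𝄪3 and D♯5.
F𝄪 up to D♯ is 20 semitones, a half step narrower than a major thirteenth, so the interval is minor.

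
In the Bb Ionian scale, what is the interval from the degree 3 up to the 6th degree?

Bb major: Bb C D Eb F G A.
So we need the interval from D up to G.
D up to G spans 4 letter names and 5 semitones — a perfect fourth.

perfect 4th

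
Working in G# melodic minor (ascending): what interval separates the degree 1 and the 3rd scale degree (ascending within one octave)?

G# melodic minor: G# A# B C# D# E# F##.
So we need the interval from G# up to B.
From G# to B: 3 semitones over a third = minor.

minor 3rd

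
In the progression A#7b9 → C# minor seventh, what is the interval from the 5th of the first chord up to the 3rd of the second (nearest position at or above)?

The 5th of A#7b9 is E#; the 3rd of C# minor seventh is E.
8 letter names make it an octave; at 11 semitones (a half step narrower than perfect) the quality is diminished.

diminished octave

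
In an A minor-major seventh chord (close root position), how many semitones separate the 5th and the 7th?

AmM7 (A minor-major seventh) is spelled A-C-E-G#.
E to G# is a major third: 4 semitones.

4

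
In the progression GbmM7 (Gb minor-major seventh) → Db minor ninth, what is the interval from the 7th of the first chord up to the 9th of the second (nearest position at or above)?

minor seventh

GbmM7 (Gb minor-major seventh) has F as its 7th, and Db minor ninth has Eb as its 9th.
7 letter names make it a seventh; at 10 semitones (a half step narrower than major) the quality is minor.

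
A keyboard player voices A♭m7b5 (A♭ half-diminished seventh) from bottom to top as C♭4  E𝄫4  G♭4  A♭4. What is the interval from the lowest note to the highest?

M6

The outer voices are C♭4 and A♭4.
Counting 6 letters and 9 half steps from C♭ gives a major sixth.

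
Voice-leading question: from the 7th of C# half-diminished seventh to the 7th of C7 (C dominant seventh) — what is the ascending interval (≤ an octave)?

diminished octave

C# half-diminished seventh has B as its 7th, and C7 (C dominant seventh) has Bb as its 7th.
From B to Bb: 11 semitones over an octave = diminished.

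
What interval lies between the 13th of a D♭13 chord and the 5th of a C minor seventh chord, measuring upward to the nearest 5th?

D♭13 has B♭ as its 13th, and C minor seventh has G as its 5th.
B♭ up to G spans 6 letter names and 9 semitones — a major sixth.

major 6th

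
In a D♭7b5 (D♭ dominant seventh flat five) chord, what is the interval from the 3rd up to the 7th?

diminished fifth

D♭7b5 is spelled D♭–F–A𝄫–C♭.
The 3rd is F and the 7th is C♭.
From F to C♭: 6 semitones over a fifth = diminished.
That tritone between 3rd and 7th is what gives the dominant seventh its pull toward resolution.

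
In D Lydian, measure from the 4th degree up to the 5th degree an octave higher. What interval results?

The scale runs D E F# G# A B C#.
4th degree = G#; 5th degree (up an octave) = A.
9 letter names make it a ninth; at 13 semitones (a half step narrower than major) the quality is minor.

minor ninth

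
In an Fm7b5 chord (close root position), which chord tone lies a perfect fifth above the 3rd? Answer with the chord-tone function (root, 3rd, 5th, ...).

F half-diminished seventh is spelled F Ab Cb Eb.
The 3rd is Ab. A perfect fifth above Ab is Eb.
Eb is the chord's 7th.

7th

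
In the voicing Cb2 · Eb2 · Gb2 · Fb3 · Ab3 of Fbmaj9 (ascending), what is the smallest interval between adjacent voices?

minor third

Adjacent intervals: Cb2→Eb2 = major third; Eb2→Gb2 = minor third; Gb2→Fb3 = minor seventh; Fb3→Ab3 = major third.
The smallest is Eb2 to Gb2, a minor third (3 semitones).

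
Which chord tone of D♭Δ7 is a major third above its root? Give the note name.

F

Spelling the chord: D♭–F–A♭–C.
The root is D♭. A major third above D♭ is F.
F is the chord's 3rd.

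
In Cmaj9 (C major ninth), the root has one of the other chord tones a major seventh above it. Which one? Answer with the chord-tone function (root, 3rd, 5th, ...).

Spelling the chord: C E G B D.
The root is C. A major seventh above C is B.
B is the chord's 7th.

7th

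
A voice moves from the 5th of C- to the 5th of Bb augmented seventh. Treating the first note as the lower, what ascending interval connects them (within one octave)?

major seventh

C- has G as its 5th, and Bb augmented seventh has F# as its 5th.
Counting 7 letters and 11 half steps from G gives a major seventh.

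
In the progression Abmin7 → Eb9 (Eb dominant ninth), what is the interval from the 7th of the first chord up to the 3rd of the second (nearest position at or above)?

The 7th of Abmin7 is Gb; the 3rd of Eb9 (Eb dominant ninth) is G.
1 letter names make it a unison; at 1 semitone (a half step wider than perfect) the quality is augmented.

augmented unison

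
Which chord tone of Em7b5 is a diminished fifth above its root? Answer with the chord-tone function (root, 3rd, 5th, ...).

5th

E half-diminished seventh: E-G-B♭-D.
The root is E. A diminished fifth above E is B♭.
B♭ is the chord's 5th.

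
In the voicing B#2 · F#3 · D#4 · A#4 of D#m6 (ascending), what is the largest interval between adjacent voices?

Adjacent intervals: B#2→F#3 = diminished fifth; F#3→D#4 = major sixth; D#4→A#4 = perfect fifth.
The largest is F#3 to D#4, a major sixth (9 semitones).

M6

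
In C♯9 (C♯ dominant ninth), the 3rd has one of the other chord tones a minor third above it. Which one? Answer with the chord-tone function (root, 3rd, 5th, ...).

5th

The chord tones of C♯9 (C♯ dominant ninth) are C♯–E♯–G♯–B–D♯.
The 3rd is E♯. A minor third above E♯ is G♯.
G♯ is the chord's 5th.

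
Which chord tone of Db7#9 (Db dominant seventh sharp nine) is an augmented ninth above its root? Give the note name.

E

The chord tones of Db dominant seventh sharp nine are Db, F, Ab, Cb, E.
The root is Db. An augmented ninth above Db is E.
E is the chord's 9th.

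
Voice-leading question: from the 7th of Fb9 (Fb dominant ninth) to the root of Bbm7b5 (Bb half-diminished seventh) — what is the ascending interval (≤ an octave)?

augmented fifth

Fb9 (Fb dominant ninth) has Ebb as its 7th, and Bbm7b5 (Bb half-diminished seventh) has Bb as its root.
5 letter names make it a fifth; at 8 semitones (a half step wider than perfect) the quality is augmented.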